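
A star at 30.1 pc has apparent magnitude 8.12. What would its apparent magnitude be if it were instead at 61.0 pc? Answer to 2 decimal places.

m ≈ 9.65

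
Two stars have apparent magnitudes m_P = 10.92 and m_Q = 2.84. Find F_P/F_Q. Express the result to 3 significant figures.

Δm = 10.92 − (2.84) = 8.08
Flux ratio = 10^(−0.4 Δm) = 10^(−0.4 × 8.08) = 10^-3.232 = 5.861×10^-4

F_P/F_Q ≈ 5.86×10^-4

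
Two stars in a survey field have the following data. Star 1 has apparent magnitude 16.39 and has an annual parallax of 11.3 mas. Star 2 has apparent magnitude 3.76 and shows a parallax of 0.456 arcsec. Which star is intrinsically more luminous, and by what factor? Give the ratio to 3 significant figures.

Star 1: p = 11.3 mas = 0.0113″ → d = 1/p = 88.50 pc
Star 1: M = m − 5 log₁₀ d + 5 = 16.39 − 5·1.9469 + 5 = 11.655
Star 2: d = 1/p = 1/0.456″ = 2.193 pc
Star 2: M = m − 5 log₁₀ d + 5 = 3.76 − 5·0.3410 + 5 = 7.055
ΔM = M_1 − M_2 = 11.655 − (7.055) = 4.601; smaller M is more luminous → Star 2.
L ratio = 10^(0.4 |ΔM|) = 10^1.840 = 69.22

Star 2 is more luminous, by a factor of 69.2.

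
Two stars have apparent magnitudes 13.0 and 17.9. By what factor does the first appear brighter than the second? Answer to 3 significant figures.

91.2

Δm = 13.0 − (17.9) = -4.9
Flux ratio = 10^(−0.4 Δm) = 10^(−0.4 × -4.9) = 10^1.960 = 91.20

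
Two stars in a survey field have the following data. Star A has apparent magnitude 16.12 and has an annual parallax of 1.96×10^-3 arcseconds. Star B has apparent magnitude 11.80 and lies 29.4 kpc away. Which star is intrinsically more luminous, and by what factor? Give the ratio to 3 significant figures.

Star A: d = 1/p = 1/1.96×10^-3″ = 510.2 pc
Star A: M = m − 5 log₁₀ d + 5 = 16.12 − 5·2.7077 + 5 = 7.581
Star B: d = 29.4 kpc = 29400 pc
Star B: M = m − 5 log₁₀ d + 5 = 11.80 − 5·4.4683 + 5 = -5.542
ΔM = M_A − M_B = 7.581 − (-5.542) = 13.123; smaller M is more luminous → Star B.
L ratio = 10^(0.4 |ΔM|) = 10^5.249 = 177500

Star B is more luminous, by a factor of 178000.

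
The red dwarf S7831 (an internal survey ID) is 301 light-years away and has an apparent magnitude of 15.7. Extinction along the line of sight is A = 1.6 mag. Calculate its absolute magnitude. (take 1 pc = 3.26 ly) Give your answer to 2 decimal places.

d = 301 ly / 3.26 = 92.33 pc
5 log₁₀(d/10 pc) = 5 log₁₀(92.33) − 5 = 4.827
M = m − 5 log₁₀(d/10) − A = 15.7 − 4.827 − 1.6 = 9.273

M ≈ 9.27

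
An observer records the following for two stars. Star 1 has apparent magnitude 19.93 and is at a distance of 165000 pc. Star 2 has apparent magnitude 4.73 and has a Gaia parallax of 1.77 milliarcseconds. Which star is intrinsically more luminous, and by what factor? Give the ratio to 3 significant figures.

Star 2 is more luminous, by a factor of 14.1.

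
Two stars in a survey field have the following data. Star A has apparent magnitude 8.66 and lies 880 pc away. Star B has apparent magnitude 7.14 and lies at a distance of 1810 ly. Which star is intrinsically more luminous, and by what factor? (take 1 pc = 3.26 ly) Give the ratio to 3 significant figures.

Star A: M = m − 5 log₁₀ d + 5 = 8.66 − 5·2.9445 + 5 = -1.062
Star B: d = 1810 ly / 3.26 = 555.2 pc
Star B: M = m − 5 log₁₀ d + 5 = 7.14 − 5·2.7445 + 5 = -1.582
ΔM = M_A − M_B = -1.062 − (-1.582) = 0.520; smaller M is more luminous → Star B.
L ratio = 10^(0.4 |ΔM|) = 10^0.208 = 1.614

Star B is more luminous, by a factor of 1.61.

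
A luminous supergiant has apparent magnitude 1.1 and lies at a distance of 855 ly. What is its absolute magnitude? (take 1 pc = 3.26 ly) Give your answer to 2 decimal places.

M ≈ -5.99

d = 855 ly / 3.26 = 262.3 pc
5 log₁₀(d/10 pc) = 5 log₁₀(262.3) − 5 = 7.094
M = m − 5 log₁₀(d/10) = 1.1 − 7.094 = -5.994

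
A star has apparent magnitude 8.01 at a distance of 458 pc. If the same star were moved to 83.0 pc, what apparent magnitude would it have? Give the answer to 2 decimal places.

m ≈ 4.30

Flux ∝ 1/d², so Δm = 5 log₁₀(d₂/d₁) = 5 log₁₀(83.0/458) = -3.709
m₂ = m₁ + Δm = 8.01 + (-3.709) = 4.301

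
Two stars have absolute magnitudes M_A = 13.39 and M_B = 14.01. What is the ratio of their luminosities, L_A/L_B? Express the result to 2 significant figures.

L_A/L_B ≈ 1.8

ΔM = M_A − M_B = -0.62
L_A/L_B = 10^(−0.4 ΔM) = 10^0.248 = 1.770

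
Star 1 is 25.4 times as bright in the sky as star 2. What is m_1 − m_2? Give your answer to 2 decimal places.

Pogson: Δm = −2.5 log₁₀(ratio) = −2.5 log₁₀(25.4) = −2.5 × 1.4048 = -3.512
Star 1 is brighter, so it has the smaller magnitude: the difference is negative.

m_1 − m_2 ≈ -3.51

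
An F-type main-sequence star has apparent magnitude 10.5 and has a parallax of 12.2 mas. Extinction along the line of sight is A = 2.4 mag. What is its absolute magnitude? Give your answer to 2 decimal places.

p = 12.2 mas = 0.0122″ → d = 1/p = 81.97 pc
5 log₁₀(d/10 pc) = 5 log₁₀(81.97) − 5 = 4.568
M = m − 5 log₁₀(d/10) − A = 10.5 − 4.568 − 2.4 = 3.532

M ≈ 3.53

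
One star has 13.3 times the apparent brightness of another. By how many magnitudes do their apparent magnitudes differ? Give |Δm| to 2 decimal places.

Pogson: Δm = −2.5 log₁₀(ratio) = −2.5 log₁₀(13.3) = −2.5 × 1.1239 = -2.810

|Δm| ≈ 2.81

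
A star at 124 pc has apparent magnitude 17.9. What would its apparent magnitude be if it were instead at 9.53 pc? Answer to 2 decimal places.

m ≈ 12.33

Flux ∝ 1/d², so Δm = 5 log₁₀(d₂/d₁) = 5 log₁₀(9.53/124) = -5.572
m₂ = m₁ + Δm = 17.9 + (-5.572) = 12.328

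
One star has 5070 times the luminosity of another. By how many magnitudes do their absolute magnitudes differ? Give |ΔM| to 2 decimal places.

|ΔM| ≈ 9.26

Pogson: ΔM = −2.5 log₁₀(ratio) = −2.5 log₁₀(5070) = −2.5 × 3.7050 = -9.263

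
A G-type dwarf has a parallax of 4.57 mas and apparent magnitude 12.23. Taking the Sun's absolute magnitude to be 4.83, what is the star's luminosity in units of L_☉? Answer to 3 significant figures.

L/L_☉ ≈ 0.525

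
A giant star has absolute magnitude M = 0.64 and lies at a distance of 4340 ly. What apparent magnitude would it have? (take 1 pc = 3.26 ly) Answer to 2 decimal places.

m ≈ 11.26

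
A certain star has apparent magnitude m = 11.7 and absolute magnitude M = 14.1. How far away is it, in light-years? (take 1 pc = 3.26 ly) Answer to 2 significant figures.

d ≈ 11 ly

Distance modulus: m − M = 11.7 − (14.1) = -2.400
m − M = 5 log₁₀ d − 5
log₁₀ d = (m − M)/5 + 1 = 0.5200
d = 10^0.5200 = 3.311 pc
= 10.79 ly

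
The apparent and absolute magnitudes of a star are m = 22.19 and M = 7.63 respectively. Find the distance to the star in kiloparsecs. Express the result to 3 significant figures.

d ≈ 8.17 kpc

Distance modulus: m − M = 22.19 − (7.63) = 14.560
m − M = 5 log₁₀ d − 5
log₁₀ d = (m − M)/5 + 1 = 3.9120
d = 10^3.9120 = 8166 pc
= 8.166 kpc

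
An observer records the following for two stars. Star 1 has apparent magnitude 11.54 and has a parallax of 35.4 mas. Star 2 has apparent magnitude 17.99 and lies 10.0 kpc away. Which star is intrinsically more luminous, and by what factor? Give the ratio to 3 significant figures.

Star 1: p = 35.4 mas = 0.0354″ → d = 1/p = 28.25 pc
Star 1: M = m − 5 log₁₀ d + 5 = 11.54 − 5·1.4510 + 5 = 9.285
Star 2: d = 10.0 kpc = 10000 pc
Star 2: M = m − 5 log₁₀ d + 5 = 17.99 − 5·4.0000 + 5 = 2.990
ΔM = M_1 − M_2 = 9.285 − (2.990) = 6.295; smaller M is more luminous → Star 2.
L ratio = 10^(0.4 |ΔM|) = 10^2.518 = 329.6

Star 2 is more luminous, by a factor of 330.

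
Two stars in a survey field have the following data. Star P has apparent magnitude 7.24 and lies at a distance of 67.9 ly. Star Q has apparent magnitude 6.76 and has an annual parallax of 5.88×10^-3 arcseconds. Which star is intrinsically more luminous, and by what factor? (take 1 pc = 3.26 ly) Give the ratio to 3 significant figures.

Star P: d = 67.9 ly / 3.26 = 20.83 pc
Star P: M = m − 5 log₁₀ d + 5 = 7.24 − 5·1.3187 + 5 = 5.647
Star Q: d = 1/p = 1/5.88×10^-3″ = 170.1 pc
Star Q: M = m − 5 log₁₀ d + 5 = 6.76 − 5·2.2306 + 5 = 0.607
ΔM = M_P − M_Q = 5.647 − (0.607) = 5.040; smaller M is more luminous → Star Q.
L ratio = 10^(0.4 |ΔM|) = 10^2.016 = 103.7

Star Q is more luminous, by a factor of 104.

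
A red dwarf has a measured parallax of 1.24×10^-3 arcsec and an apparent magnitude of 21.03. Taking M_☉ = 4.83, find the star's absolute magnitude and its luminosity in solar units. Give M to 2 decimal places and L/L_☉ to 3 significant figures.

d = 1/p = 1/1.24×10^-3″ = 806.5 pc
M = m − 5 log₁₀ d + 5 = 21.03 − 5·2.9066 + 5 = 11.497
M − M_☉ = 11.497 − 4.83 = 6.667
L/L_☉ = 10^(−0.4 × 6.667) = 2.154×10^-3

M ≈ 11.50; L/L_☉ ≈ 2.15×10^-3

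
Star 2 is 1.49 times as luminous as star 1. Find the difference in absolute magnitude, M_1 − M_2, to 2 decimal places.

Pogson: ΔM = −2.5 log₁₀(ratio) = −2.5 log₁₀(1.49) = −2.5 × 0.1732 = -0.433
Star 2 is brighter so has the smaller magnitude: M_1 − M_2 is positive.

M_1 − M_2 ≈ 0.43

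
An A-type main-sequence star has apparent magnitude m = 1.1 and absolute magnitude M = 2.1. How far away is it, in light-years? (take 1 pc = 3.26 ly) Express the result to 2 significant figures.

Distance modulus: m − M = 1.1 − (2.1) = -1.000
m − M = 5 log₁₀ d − 5
log₁₀ d = (m − M)/5 + 1 = 0.8000
d = 10^0.8000 = 6.310 pc
= 20.57 ly

d ≈ 21 ly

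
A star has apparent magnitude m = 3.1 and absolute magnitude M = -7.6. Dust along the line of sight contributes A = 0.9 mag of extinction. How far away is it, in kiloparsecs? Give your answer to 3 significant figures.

m − M = 5 log₁₀(d/10 pc) + A  ⇒  3.1 − (-7.6) − 0.9 = 5 log₁₀(d/10)
9.800 = 5 log₁₀(d/10)
log₁₀ d = (m − M − A)/5 + 1 = 2.9600
d = 10^2.9600 = 912.0 pc
= 0.9120 kpc

d ≈ 0.912 kpc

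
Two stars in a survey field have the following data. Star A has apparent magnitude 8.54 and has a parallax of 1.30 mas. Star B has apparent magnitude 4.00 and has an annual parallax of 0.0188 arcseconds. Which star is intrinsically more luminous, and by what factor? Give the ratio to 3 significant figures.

Star A is more luminous, by a factor of 3.19.

Star A: p = 1.30 mas = 1.30×10^-3″ → d = 1/p = 769.2 pc
Star A: M = m − 5 log₁₀ d + 5 = 8.54 − 5·2.8861 + 5 = -0.890
Star B: d = 1/p = 1/0.0188″ = 53.19 pc
Star B: M = m − 5 log₁₀ d + 5 = 4.00 − 5·1.7258 + 5 = 0.371
ΔM = M_A − M_B = -0.890 − (0.371) = -1.261; smaller M is more luminous → Star A.
L ratio = 10^(0.4 |ΔM|) = 10^0.504 = 3.195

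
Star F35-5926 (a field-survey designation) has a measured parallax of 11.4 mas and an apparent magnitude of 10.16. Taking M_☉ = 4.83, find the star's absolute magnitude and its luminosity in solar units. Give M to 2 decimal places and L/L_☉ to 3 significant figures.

M ≈ 5.44; L/L_☉ ≈ 0.568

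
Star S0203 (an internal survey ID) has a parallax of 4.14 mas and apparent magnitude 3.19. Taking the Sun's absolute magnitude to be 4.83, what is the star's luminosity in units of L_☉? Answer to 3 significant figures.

d = 1/p = 1000/4.14 mas = 241.5 pc
M = m − 5 log₁₀ d + 5 = 3.19 − 5·2.3830 + 5 = -3.725
M − M_☉ = -3.725 − 4.83 = -8.555
L/L_☉ = 10^(−0.4 × -8.555) = 2642

L/L_☉ ≈ 2640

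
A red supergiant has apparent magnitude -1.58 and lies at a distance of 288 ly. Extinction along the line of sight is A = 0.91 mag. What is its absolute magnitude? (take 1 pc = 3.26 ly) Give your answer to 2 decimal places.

M ≈ -7.22

d = 288 ly / 3.26 = 88.34 pc
5 log₁₀(d/10 pc) = 5 log₁₀(88.34) − 5 = 4.731
M = m − 5 log₁₀(d/10) − A = -1.58 − 4.731 − 0.91 = -7.221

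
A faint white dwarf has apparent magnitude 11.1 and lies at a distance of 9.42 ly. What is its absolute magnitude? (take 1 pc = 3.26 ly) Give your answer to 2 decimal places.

M ≈ 13.80

d = 9.42 ly / 3.26 = 2.890 pc
5 log₁₀(d/10 pc) = 5 log₁₀(2.890) − 5 = -2.696
M = m − 5 log₁₀(d/10) = 11.1 + 2.696 = 13.796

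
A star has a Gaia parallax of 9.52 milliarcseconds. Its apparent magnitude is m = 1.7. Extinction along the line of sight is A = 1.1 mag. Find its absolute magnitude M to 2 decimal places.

p = 9.52 mas = 9.52×10^-3″ → d = 1/p = 105.0 pc
5 log₁₀(d/10 pc) = 5 log₁₀(105.0) − 5 = 5.107
M = m − 5 log₁₀(d/10) − A = 1.7 − 5.107 − 1.1 = -4.507

M ≈ -4.51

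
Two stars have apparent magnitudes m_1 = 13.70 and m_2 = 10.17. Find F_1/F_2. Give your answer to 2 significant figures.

Δm = 13.70 − (10.17) = 3.53
Flux ratio = 10^(−0.4 Δm) = 10^(−0.4 × 3.53) = 10^-1.412 = 0.03873

F_1/F_2 ≈ 0.039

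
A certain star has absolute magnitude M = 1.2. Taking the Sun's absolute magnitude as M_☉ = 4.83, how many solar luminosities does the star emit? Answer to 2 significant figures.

L/L_☉ ≈ 28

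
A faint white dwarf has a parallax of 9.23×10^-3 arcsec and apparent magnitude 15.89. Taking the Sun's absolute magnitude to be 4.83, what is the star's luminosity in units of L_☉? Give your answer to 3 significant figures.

d = 1/p = 1/9.23×10^-3″ = 108.3 pc
M = m − 5 log₁₀ d + 5 = 15.89 − 5·2.0348 + 5 = 10.716
M − M_☉ = 10.716 − 4.83 = 5.886
L/L_☉ = 10^(−0.4 × 5.886) = 4.422×10^-3

L/L_☉ ≈ 4.42×10^-3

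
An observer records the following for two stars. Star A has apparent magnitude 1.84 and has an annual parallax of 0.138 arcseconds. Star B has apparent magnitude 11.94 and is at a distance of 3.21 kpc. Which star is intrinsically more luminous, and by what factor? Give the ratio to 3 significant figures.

Star A: d = 1/p = 1/0.138″ = 7.246 pc
Star A: M = m − 5 log₁₀ d + 5 = 1.84 − 5·0.8601 + 5 = 2.539
Star B: d = 3.21 kpc = 3210 pc
Star B: M = m − 5 log₁₀ d + 5 = 11.94 − 5·3.5065 + 5 = -0.593
ΔM = M_A − M_B = 2.539 − (-0.593) = 3.132; smaller M is more luminous → Star B.
L ratio = 10^(0.4 |ΔM|) = 10^1.253 = 17.90

Star B is more luminous, by a factor of 17.9.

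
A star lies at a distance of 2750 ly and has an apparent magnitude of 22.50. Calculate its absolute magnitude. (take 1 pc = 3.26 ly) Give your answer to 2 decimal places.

M ≈ 12.87

d = 2750 ly / 3.26 = 843.6 pc
5 log₁₀(d/10 pc) = 5 log₁₀(843.6) − 5 = 9.631
M = m − 5 log₁₀(d/10) = 22.50 − 9.631 = 12.869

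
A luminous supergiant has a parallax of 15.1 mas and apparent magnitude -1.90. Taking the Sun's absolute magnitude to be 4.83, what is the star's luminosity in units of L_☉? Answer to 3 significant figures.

d = 1/p = 1000/15.1 mas = 66.23 pc
M = m − 5 log₁₀ d + 5 = -1.90 − 5·1.8210 + 5 = -6.005
M − M_☉ = -6.005 − 4.83 = -10.835
L/L_☉ = 10^(−0.4 × -10.835) = 21580

L/L_☉ ≈ 21600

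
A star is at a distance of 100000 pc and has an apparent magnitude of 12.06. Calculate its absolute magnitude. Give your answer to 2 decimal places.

M ≈ -7.94

5 log₁₀(d/10 pc) = 5 log₁₀(100000) − 5 = 20.000
M = m − 5 log₁₀(d/10) = 12.06 − 20.000 = -7.940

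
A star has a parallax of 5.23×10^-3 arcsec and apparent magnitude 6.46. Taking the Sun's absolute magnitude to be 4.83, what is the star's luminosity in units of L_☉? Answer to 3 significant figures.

L/L_☉ ≈ 81.5

d = 1/p = 1/5.23×10^-3″ = 191.2 pc
M = m − 5 log₁₀ d + 5 = 6.46 − 5·2.2815 + 5 = 0.053
M − M_☉ = 0.053 − 4.83 = -4.777
L/L_☉ = 10^(−0.4 × -4.777) = 81.47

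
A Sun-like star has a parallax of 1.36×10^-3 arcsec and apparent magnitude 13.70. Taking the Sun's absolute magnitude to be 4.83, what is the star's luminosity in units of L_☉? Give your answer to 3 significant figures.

d = 1/p = 1/1.36×10^-3″ = 735.3 pc
M = m − 5 log₁₀ d + 5 = 13.70 − 5·2.8665 + 5 = 4.368
M − M_☉ = 4.368 − 4.83 = -0.462
L/L_☉ = 10^(−0.4 × -0.462) = 1.531

L/L_☉ ≈ 1.53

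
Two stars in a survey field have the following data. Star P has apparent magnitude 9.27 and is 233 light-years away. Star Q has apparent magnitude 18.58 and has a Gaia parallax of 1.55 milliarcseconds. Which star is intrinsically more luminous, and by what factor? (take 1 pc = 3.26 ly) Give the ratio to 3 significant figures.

Star P: d = 233 ly / 3.26 = 71.47 pc
Star P: M = m − 5 log₁₀ d + 5 = 9.27 − 5·1.8541 + 5 = 4.999
Star Q: p = 1.55 mas = 1.55×10^-3″ → d = 1/p = 645.2 pc
Star Q: M = m − 5 log₁₀ d + 5 = 18.58 − 5·2.8097 + 5 = 9.532
ΔM = M_P − M_Q = 4.999 − (9.532) = -4.532; smaller M is more luminous → Star P.
L ratio = 10^(0.4 |ΔM|) = 10^1.813 = 65.00

Star P is more luminous, by a factor of 65.0.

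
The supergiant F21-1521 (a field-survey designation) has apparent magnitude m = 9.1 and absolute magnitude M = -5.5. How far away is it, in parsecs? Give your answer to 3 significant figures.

d ≈ 8320 pc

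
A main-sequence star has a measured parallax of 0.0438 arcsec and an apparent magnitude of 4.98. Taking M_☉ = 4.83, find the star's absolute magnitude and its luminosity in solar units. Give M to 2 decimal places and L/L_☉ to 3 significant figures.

M ≈ 3.19; L/L_☉ ≈ 4.54

d = 1/p = 1/0.0438″ = 22.83 pc
M = m − 5 log₁₀ d + 5 = 4.98 − 5·1.3585 + 5 = 3.187
M − M_☉ = 3.187 − 4.83 = -1.643
L/L_☉ = 10^(−0.4 × -1.643) = 4.540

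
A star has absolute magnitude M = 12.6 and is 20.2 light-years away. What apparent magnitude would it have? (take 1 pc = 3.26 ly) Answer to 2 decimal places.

d = 20.2 ly / 3.26 = 6.196 pc
m = M + 5 log₁₀ d − 5 = 12.6 + 5·0.7921 − 5 = 11.561

m ≈ 11.56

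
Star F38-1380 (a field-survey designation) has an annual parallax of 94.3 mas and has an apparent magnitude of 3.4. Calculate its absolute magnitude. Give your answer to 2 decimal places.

M ≈ 3.27

p = 94.3 mas = 0.0943″ → d = 1/p = 10.60 pc
5 log₁₀(d/10 pc) = 5 log₁₀(10.60) − 5 = 0.127
M = m − 5 log₁₀(d/10) = 3.4 − 0.127 = 3.273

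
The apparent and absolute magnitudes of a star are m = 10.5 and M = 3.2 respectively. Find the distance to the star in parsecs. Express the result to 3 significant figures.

d ≈ 288 pc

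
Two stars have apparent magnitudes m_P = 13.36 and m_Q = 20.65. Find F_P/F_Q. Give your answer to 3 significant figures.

Δm = 13.36 − (20.65) = -7.29
Flux ratio = 10^(−0.4 Δm) = 10^(−0.4 × -7.29) = 10^2.916 = 824.1

F_P/F_Q ≈ 824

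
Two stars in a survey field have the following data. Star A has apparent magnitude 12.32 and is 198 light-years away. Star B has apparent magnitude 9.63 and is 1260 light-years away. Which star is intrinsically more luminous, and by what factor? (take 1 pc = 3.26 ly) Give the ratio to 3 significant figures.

Star A: d = 198 ly / 3.26 = 60.74 pc
Star A: M = m − 5 log₁₀ d + 5 = 12.32 − 5·1.7834 + 5 = 8.403
Star B: d = 1260 ly / 3.26 = 386.5 pc
Star B: M = m − 5 log₁₀ d + 5 = 9.63 − 5·2.5872 + 5 = 1.694
ΔM = M_A − M_B = 8.403 − (1.694) = 6.709; smaller M is more luminous → Star B.
L ratio = 10^(0.4 |ΔM|) = 10^2.683 = 482.4

Star B is more luminous, by a factor of 482.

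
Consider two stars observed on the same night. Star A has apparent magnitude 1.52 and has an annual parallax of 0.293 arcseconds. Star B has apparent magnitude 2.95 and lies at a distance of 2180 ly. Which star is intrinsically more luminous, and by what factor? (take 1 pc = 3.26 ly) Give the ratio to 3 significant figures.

Star A: d = 1/p = 1/0.293″ = 3.413 pc
Star A: M = m − 5 log₁₀ d + 5 = 1.52 − 5·0.5331 + 5 = 3.854
Star B: d = 2180 ly / 3.26 = 668.7 pc
Star B: M = m − 5 log₁₀ d + 5 = 2.95 − 5·2.8252 + 5 = -6.176
ΔM = M_A − M_B = 3.854 − (-6.176) = 10.031; smaller M is more luminous → Star B.
L ratio = 10^(0.4 |ΔM|) = 10^4.012 = 10290

Star B is more luminous, by a factor of 10300.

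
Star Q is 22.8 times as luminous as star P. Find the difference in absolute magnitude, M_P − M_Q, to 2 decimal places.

M_P − M_Q ≈ 3.39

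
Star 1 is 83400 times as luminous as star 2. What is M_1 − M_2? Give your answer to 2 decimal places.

Pogson: ΔM = −2.5 log₁₀(ratio) = −2.5 log₁₀(83400) = −2.5 × 4.9212 = -12.303
Star 1 is brighter, so it has the smaller magnitude: the difference is negative.

M_1 − M_2 ≈ -12.30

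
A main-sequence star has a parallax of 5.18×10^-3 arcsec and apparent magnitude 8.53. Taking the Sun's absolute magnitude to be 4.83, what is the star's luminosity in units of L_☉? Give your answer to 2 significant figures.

d = 1/p = 1/5.18×10^-3″ = 193.1 pc
M = m − 5 log₁₀ d + 5 = 8.53 − 5·2.2857 + 5 = 2.102
M − M_☉ = 2.102 − 4.83 = -2.728
L/L_☉ = 10^(−0.4 × -2.728) = 12.34

L/L_☉ ≈ 12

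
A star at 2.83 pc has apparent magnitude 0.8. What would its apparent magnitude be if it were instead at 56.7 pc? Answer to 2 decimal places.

m ≈ 7.31

Flux ∝ 1/d², so Δm = 5 log₁₀(d₂/d₁) = 5 log₁₀(56.7/2.83) = 6.509
m₂ = m₁ + Δm = 0.8 + (6.509) = 7.309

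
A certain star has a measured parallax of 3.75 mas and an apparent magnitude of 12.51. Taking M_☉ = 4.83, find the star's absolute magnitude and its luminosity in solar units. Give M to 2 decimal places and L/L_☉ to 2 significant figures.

M ≈ 5.38; L/L_☉ ≈ 0.60

d = 1/p = 1000/3.75 mas = 266.7 pc
M = m − 5 log₁₀ d + 5 = 12.51 − 5·2.4260 + 5 = 5.380
M − M_☉ = 5.380 − 4.83 = 0.550
L/L_☉ = 10^(−0.4 × 0.550) = 0.6025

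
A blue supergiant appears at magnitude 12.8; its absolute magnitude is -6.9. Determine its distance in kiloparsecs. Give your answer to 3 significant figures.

d ≈ 87.1 kpc

Distance modulus: m − M = 12.8 − (-6.9) = 19.700
m − M = 5 log₁₀ d − 5
log₁₀ d = (m − M)/5 + 1 = 4.9400
d = 10^4.9400 = 87100 pc
= 87.10 kpc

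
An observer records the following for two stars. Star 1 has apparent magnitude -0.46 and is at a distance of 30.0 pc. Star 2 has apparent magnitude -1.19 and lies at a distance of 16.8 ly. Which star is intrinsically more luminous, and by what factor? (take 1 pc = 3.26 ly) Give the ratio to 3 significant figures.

Star 1: M = m − 5 log₁₀ d + 5 = -0.46 − 5·1.4771 + 5 = -2.846
Star 2: d = 16.8 ly / 3.26 = 5.153 pc
Star 2: M = m − 5 log₁₀ d + 5 = -1.19 − 5·0.7121 + 5 = 0.250
ΔM = M_1 − M_2 = -2.846 − (0.250) = -3.095; smaller M is more luminous → Star 1.
L ratio = 10^(0.4 |ΔM|) = 10^1.238 = 17.30

Star 1 is more luminous, by a factor of 17.3.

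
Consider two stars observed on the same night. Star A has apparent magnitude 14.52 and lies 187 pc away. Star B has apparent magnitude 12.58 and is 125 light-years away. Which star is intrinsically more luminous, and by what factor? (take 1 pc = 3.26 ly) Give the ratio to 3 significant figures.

Star A: M = m − 5 log₁₀ d + 5 = 14.52 − 5·2.2718 + 5 = 8.161
Star B: d = 125 ly / 3.26 = 38.34 pc
Star B: M = m − 5 log₁₀ d + 5 = 12.58 − 5·1.5837 + 5 = 9.662
ΔM = M_A − M_B = 8.161 − (9.662) = -1.501; smaller M is more luminous → Star A.
L ratio = 10^(0.4 |ΔM|) = 10^0.600 = 3.984

Star A is more luminous, by a factor of 3.98.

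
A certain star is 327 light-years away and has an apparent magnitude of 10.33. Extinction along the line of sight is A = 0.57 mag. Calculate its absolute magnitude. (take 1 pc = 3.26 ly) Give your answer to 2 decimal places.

M ≈ 4.75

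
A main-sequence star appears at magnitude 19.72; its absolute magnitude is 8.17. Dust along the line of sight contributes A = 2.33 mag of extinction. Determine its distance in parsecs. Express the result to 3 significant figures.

m − M = 5 log₁₀(d/10 pc) + A  ⇒  19.72 − (8.17) − 2.33 = 5 log₁₀(d/10)
9.220 = 5 log₁₀(d/10)
log₁₀ d = (m − M − A)/5 + 1 = 2.8440
d = 10^2.8440 = 698.2 pc

d ≈ 698 pc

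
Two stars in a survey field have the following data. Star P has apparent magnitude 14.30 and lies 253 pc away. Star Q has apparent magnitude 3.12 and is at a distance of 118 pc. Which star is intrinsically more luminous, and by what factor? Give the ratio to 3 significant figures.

Star Q is more luminous, by a factor of 6450.

Star P: M = m − 5 log₁₀ d + 5 = 14.30 − 5·2.4031 + 5 = 7.284
Star Q: M = m − 5 log₁₀ d + 5 = 3.12 − 5·2.0719 + 5 = -2.239
ΔM = M_P − M_Q = 7.284 − (-2.239) = 9.524; smaller M is more luminous → Star Q.
L ratio = 10^(0.4 |ΔM|) = 10^3.810 = 6449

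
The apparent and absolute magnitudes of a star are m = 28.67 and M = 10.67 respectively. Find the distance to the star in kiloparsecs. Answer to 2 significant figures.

Distance modulus: m − M = 28.67 − (10.67) = 18.000
m − M = 5 log₁₀ d − 5
log₁₀ d = (m − M)/5 + 1 = 4.6000
d = 10^4.6000 = 39810 pc
= 39.81 kpc

d ≈ 40 kpc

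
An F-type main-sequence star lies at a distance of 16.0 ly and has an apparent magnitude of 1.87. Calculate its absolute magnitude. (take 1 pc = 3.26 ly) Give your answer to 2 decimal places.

d = 16.0 ly / 3.26 = 4.908 pc
5 log₁₀(d/10 pc) = 5 log₁₀(4.908) − 5 = -1.545
M = m − 5 log₁₀(d/10) = 1.87 + 1.545 = 3.415

M ≈ 3.42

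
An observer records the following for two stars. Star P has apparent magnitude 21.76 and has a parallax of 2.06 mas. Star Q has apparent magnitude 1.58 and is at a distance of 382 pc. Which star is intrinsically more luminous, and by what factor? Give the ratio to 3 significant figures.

Star Q is more luminous, by a factor of 7.31×10^7.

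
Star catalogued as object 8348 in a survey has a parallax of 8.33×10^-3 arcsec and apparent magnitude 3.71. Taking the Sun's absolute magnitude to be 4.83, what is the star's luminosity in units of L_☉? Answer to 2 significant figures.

L/L_☉ ≈ 400

d = 1/p = 1/8.33×10^-3″ = 120.0 pc
M = m − 5 log₁₀ d + 5 = 3.71 − 5·2.0794 + 5 = -1.687
M − M_☉ = -1.687 − 4.83 = -6.517
L/L_☉ = 10^(−0.4 × -6.517) = 404.3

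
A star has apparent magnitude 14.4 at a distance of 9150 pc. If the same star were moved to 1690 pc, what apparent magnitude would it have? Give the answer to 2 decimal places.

m ≈ 10.73

Flux ∝ 1/d², so Δm = 5 log₁₀(d₂/d₁) = 5 log₁₀(1690/9150) = -3.668
m₂ = m₁ + Δm = 14.4 + (-3.668) = 10.732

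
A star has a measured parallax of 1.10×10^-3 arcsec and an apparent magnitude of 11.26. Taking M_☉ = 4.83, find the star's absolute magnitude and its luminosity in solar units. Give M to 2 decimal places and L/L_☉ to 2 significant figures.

M ≈ 1.47; L/L_☉ ≈ 22

d = 1/p = 1/1.10×10^-3″ = 909.1 pc
M = m − 5 log₁₀ d + 5 = 11.26 − 5·2.9586 + 5 = 1.467
M − M_☉ = 1.467 − 4.83 = -3.363
L/L_☉ = 10^(−0.4 × -3.363) = 22.14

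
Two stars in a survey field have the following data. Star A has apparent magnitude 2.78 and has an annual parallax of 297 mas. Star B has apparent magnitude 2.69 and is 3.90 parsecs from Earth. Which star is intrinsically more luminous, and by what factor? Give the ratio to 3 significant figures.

Star B is more luminous, by a factor of 1.46.

Star A: p = 297 mas = 0.297″ → d = 1/p = 3.367 pc
Star A: M = m − 5 log₁₀ d + 5 = 2.78 − 5·0.5272 + 5 = 5.144
Star B: M = m − 5 log₁₀ d + 5 = 2.69 − 5·0.5911 + 5 = 4.735
ΔM = M_A − M_B = 5.144 − (4.735) = 0.409; smaller M is more luminous → Star B.
L ratio = 10^(0.4 |ΔM|) = 10^0.164 = 1.458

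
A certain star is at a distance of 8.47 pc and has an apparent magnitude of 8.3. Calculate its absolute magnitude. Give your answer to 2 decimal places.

M ≈ 8.66

5 log₁₀(d/10 pc) = 5 log₁₀(8.470) − 5 = -0.361
M = m − 5 log₁₀(d/10) = 8.3 + 0.361 = 8.661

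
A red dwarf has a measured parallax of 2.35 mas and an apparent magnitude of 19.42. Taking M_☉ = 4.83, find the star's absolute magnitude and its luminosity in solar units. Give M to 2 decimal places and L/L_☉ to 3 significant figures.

M ≈ 11.28; L/L_☉ ≈ 2.64×10^-3

d = 1/p = 1000/2.35 mas = 425.5 pc
M = m − 5 log₁₀ d + 5 = 19.42 − 5·2.6289 + 5 = 11.275
M − M_☉ = 11.275 − 4.83 = 6.445
L/L_☉ = 10^(−0.4 × 6.445) = 2.642×10^-3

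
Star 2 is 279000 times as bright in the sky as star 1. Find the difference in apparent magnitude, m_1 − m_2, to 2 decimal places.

Pogson: Δm = −2.5 log₁₀(ratio) = −2.5 log₁₀(279000) = −2.5 × 5.4456 = -13.614
Star 2 is brighter so has the smaller magnitude: m_1 − m_2 is positive.

m_1 − m_2 ≈ 13.61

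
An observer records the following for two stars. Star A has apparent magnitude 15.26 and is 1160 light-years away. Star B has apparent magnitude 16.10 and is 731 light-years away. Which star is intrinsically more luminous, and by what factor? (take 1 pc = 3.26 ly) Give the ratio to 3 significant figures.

Star A: d = 1160 ly / 3.26 = 355.8 pc
Star A: M = m − 5 log₁₀ d + 5 = 15.26 − 5·2.5512 + 5 = 7.504
Star B: d = 731 ly / 3.26 = 224.2 pc
Star B: M = m − 5 log₁₀ d + 5 = 16.10 − 5·2.3507 + 5 = 9.347
ΔM = M_A − M_B = 7.504 − (9.347) = -1.843; smaller M is more luminous → Star A.
L ratio = 10^(0.4 |ΔM|) = 10^0.737 = 5.459

Star A is more luminous, by a factor of 5.46.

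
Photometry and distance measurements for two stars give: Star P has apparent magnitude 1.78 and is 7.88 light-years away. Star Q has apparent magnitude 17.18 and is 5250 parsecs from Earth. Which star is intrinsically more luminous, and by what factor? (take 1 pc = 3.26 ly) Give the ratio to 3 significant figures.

Star Q is more luminous, by a factor of 3.26.

Star P: d = 7.88 ly / 3.26 = 2.417 pc
Star P: M = m − 5 log₁₀ d + 5 = 1.78 − 5·0.3833 + 5 = 4.863
Star Q: M = m − 5 log₁₀ d + 5 = 17.18 − 5·3.7202 + 5 = 3.579
ΔM = M_P − M_Q = 4.863 − (3.579) = 1.284; smaller M is more luminous → Star Q.
L ratio = 10^(0.4 |ΔM|) = 10^0.514 = 3.264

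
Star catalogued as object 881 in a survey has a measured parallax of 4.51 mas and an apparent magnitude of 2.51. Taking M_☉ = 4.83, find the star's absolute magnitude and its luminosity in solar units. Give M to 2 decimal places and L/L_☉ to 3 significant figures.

d = 1/p = 1000/4.51 mas = 221.7 pc
M = m − 5 log₁₀ d + 5 = 2.51 − 5·2.3458 + 5 = -4.219
M − M_☉ = -4.219 − 4.83 = -9.049
L/L_☉ = 10^(−0.4 × -9.049) = 4165

M ≈ -4.22; L/L_☉ ≈ 4170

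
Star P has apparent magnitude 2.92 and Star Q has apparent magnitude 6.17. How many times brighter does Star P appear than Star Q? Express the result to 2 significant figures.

Δm = 2.92 − (6.17) = -3.25
Flux ratio = 10^(−0.4 Δm) = 10^(−0.4 × -3.25) = 10^1.300 = 19.95

20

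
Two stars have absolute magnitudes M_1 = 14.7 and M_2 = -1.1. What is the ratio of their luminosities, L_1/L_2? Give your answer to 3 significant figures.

ΔM = M_1 − M_2 = 15.8
L_1/L_2 = 10^(−0.4 ΔM) = 10^-6.320 = 4.786×10^-7

L_1/L_2 ≈ 4.79×10^-7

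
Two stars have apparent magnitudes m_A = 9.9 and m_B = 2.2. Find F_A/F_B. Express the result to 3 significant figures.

Δm = 9.9 − (2.2) = 7.7
Flux ratio = 10^(−0.4 Δm) = 10^(−0.4 × 7.7) = 10^-3.080 = 8.318×10^-4

F_A/F_B ≈ 8.32×10^-4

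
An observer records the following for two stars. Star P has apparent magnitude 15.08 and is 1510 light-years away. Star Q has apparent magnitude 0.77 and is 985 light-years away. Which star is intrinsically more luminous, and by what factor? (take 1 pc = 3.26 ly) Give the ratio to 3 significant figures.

Star Q is more luminous, by a factor of 225000.

Star P: d = 1510 ly / 3.26 = 463.2 pc
Star P: M = m − 5 log₁₀ d + 5 = 15.08 − 5·2.6658 + 5 = 6.751
Star Q: d = 985 ly / 3.26 = 302.1 pc
Star Q: M = m − 5 log₁₀ d + 5 = 0.77 − 5·2.4802 + 5 = -6.631
ΔM = M_P − M_Q = 6.751 − (-6.631) = 13.382; smaller M is more luminous → Star Q.
L ratio = 10^(0.4 |ΔM|) = 10^5.353 = 225400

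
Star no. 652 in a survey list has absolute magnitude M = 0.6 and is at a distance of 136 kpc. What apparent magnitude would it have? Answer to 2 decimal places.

m ≈ 21.27

d = 136 kpc = 136000 pc
m = M + 5 log₁₀ d − 5 = 0.6 + 5·5.1335 − 5 = 21.268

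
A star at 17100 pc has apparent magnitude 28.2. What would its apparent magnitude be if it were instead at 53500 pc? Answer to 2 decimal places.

m ≈ 30.68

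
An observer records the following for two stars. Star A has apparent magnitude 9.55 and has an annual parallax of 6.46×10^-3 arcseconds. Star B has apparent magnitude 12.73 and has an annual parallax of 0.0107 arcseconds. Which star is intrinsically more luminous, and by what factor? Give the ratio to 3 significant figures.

Star A: d = 1/p = 1/6.46×10^-3″ = 154.8 pc
Star A: M = m − 5 log₁₀ d + 5 = 9.55 − 5·2.1898 + 5 = 3.601
Star B: d = 1/p = 1/0.0107″ = 93.46 pc
Star B: M = m − 5 log₁₀ d + 5 = 12.73 − 5·1.9706 + 5 = 7.877
ΔM = M_A − M_B = 3.601 − (7.877) = -4.276; smaller M is more luminous → Star A.
L ratio = 10^(0.4 |ΔM|) = 10^1.710 = 51.32

Star A is more luminous, by a factor of 51.3.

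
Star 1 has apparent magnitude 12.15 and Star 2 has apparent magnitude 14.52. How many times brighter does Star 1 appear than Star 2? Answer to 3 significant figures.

8.87

Magnitude difference = -2.37
Flux ratio = 10^(−0.4 Δm) = 10^(−0.4 × -2.37) = 10^0.948 = 8.872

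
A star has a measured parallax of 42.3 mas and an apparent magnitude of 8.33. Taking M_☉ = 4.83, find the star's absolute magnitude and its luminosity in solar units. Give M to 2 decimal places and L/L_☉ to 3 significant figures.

M ≈ 6.46; L/L_☉ ≈ 0.222

d = 1/p = 1000/42.3 mas = 23.64 pc
M = m − 5 log₁₀ d + 5 = 8.33 − 5·1.3737 + 5 = 6.462
M − M_☉ = 6.462 − 4.83 = 1.632
L/L_☉ = 10^(−0.4 × 1.632) = 0.2225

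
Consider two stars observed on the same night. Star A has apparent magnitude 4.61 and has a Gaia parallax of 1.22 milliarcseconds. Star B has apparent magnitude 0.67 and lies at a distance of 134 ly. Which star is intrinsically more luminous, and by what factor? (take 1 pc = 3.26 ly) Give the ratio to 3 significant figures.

Star A is more luminous, by a factor of 10.6.

Star A: p = 1.22 mas = 1.22×10^-3″ → d = 1/p = 819.7 pc
Star A: M = m − 5 log₁₀ d + 5 = 4.61 − 5·2.9136 + 5 = -4.958
Star B: d = 134 ly / 3.26 = 41.10 pc
Star B: M = m − 5 log₁₀ d + 5 = 0.67 − 5·1.6139 + 5 = -2.399
ΔM = M_A − M_B = -4.958 − (-2.399) = -2.559; smaller M is more luminous → Star A.
L ratio = 10^(0.4 |ΔM|) = 10^1.024 = 10.56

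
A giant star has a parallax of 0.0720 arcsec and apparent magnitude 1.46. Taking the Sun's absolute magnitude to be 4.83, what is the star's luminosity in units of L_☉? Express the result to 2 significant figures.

L/L_☉ ≈ 43

d = 1/p = 1/0.0720″ = 13.89 pc
M = m − 5 log₁₀ d + 5 = 1.46 − 5·1.1427 + 5 = 0.747
M − M_☉ = 0.747 − 4.83 = -4.083
L/L_☉ = 10^(−0.4 × -4.083) = 42.99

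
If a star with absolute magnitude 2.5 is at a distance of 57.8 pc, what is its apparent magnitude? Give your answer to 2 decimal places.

m = M + 5 log₁₀ d − 5 = 2.5 + 5·1.7619 − 5 = 6.310

m ≈ 6.31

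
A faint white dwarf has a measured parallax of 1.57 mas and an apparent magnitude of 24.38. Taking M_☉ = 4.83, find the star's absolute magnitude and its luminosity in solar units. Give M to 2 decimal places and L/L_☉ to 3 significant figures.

d = 1/p = 1000/1.57 mas = 636.9 pc
M = m − 5 log₁₀ d + 5 = 24.38 − 5·2.8041 + 5 = 15.359
M − M_☉ = 15.359 − 4.83 = 10.529
L/L_☉ = 10^(−0.4 × 10.529) = 6.140×10^-5

M ≈ 15.36; L/L_☉ ≈ 6.14×10^-5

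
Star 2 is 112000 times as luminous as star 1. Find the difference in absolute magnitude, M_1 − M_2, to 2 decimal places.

Pogson: ΔM = −2.5 log₁₀(ratio) = −2.5 log₁₀(112000) = −2.5 × 5.0492 = -12.623
Star 2 is brighter so has the smaller magnitude: M_1 − M_2 is positive.

M_1 − M_2 ≈ 12.62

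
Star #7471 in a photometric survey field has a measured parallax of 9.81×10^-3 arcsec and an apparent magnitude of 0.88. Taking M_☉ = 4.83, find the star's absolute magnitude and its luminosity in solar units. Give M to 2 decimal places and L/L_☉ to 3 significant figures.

d = 1/p = 1/9.81×10^-3″ = 101.9 pc
M = m − 5 log₁₀ d + 5 = 0.88 − 5·2.0083 + 5 = -4.162
M − M_☉ = -4.162 − 4.83 = -8.992
L/L_☉ = 10^(−0.4 × -8.992) = 3951

M ≈ -4.16; L/L_☉ ≈ 3950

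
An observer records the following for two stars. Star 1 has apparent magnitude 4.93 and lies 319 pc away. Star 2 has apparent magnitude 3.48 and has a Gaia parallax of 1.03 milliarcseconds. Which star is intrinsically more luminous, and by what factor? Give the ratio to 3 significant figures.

Star 2 is more luminous, by a factor of 35.2.

Star 1: M = m − 5 log₁₀ d + 5 = 4.93 − 5·2.5038 + 5 = -2.589
Star 2: p = 1.03 mas = 1.03×10^-3″ → d = 1/p = 970.9 pc
Star 2: M = m − 5 log₁₀ d + 5 = 3.48 − 5·2.9872 + 5 = -6.456
ΔM = M_1 − M_2 = -2.589 − (-6.456) = 3.867; smaller M is more luminous → Star 2.
L ratio = 10^(0.4 |ΔM|) = 10^1.547 = 35.22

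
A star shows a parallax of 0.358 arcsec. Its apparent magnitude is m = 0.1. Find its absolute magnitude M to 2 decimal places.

d = 1/p = 1/0.358″ = 2.793 pc
5 log₁₀(d/10 pc) = 5 log₁₀(2.793) − 5 = -2.769
M = m − 5 log₁₀(d/10) = 0.1 + 2.769 = 2.869

M ≈ 2.87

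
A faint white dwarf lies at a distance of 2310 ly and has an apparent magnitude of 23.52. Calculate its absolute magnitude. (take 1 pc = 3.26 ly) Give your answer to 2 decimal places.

d = 2310 ly / 3.26 = 708.6 pc
5 log₁₀(d/10 pc) = 5 log₁₀(708.6) − 5 = 9.252
M = m − 5 log₁₀(d/10) = 23.52 − 9.252 = 14.268

M ≈ 14.27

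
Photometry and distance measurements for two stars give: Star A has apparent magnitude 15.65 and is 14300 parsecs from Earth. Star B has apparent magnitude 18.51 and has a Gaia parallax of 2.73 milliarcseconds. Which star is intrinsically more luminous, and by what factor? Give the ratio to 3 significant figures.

Star A is more luminous, by a factor of 21200.

Star A: M = m − 5 log₁₀ d + 5 = 15.65 − 5·4.1553 + 5 = -0.127
Star B: p = 2.73 mas = 2.73×10^-3″ → d = 1/p = 366.3 pc
Star B: M = m − 5 log₁₀ d + 5 = 18.51 − 5·2.5638 + 5 = 10.691
ΔM = M_A − M_B = -0.127 − (10.691) = -10.817; smaller M is more luminous → Star A.
L ratio = 10^(0.4 |ΔM|) = 10^4.327 = 21230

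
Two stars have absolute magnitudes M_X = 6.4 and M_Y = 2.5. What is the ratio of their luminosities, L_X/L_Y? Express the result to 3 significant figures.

ΔM = M_X − M_Y = 3.9
L_X/L_Y = 10^(−0.4 ΔM) = 10^-1.560 = 0.02754

L_X/L_Y ≈ 0.0275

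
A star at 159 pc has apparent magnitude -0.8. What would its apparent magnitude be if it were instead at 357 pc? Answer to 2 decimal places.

m ≈ 0.96

Flux ∝ 1/d², so Δm = 5 log₁₀(d₂/d₁) = 5 log₁₀(357/159) = 1.756
m₂ = m₁ + Δm = -0.8 + (1.756) = 0.956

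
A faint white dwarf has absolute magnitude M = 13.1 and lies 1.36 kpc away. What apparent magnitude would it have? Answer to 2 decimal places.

d = 1.36 kpc = 1360 pc
m = M + 5 log₁₀ d − 5 = 13.1 + 5·3.1335 − 5 = 23.768

m ≈ 23.77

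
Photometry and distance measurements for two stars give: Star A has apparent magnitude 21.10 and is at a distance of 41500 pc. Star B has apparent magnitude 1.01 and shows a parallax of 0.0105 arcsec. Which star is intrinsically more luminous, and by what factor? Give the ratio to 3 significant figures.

Star A: M = m − 5 log₁₀ d + 5 = 21.10 − 5·4.6180 + 5 = 3.010
Star B: d = 1/p = 1/0.0105″ = 95.24 pc
Star B: M = m − 5 log₁₀ d + 5 = 1.01 − 5·1.9788 + 5 = -3.884
ΔM = M_A − M_B = 3.010 − (-3.884) = 6.894; smaller M is more luminous → Star B.
L ratio = 10^(0.4 |ΔM|) = 10^2.758 = 572.2

Star B is more luminous, by a factor of 572.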